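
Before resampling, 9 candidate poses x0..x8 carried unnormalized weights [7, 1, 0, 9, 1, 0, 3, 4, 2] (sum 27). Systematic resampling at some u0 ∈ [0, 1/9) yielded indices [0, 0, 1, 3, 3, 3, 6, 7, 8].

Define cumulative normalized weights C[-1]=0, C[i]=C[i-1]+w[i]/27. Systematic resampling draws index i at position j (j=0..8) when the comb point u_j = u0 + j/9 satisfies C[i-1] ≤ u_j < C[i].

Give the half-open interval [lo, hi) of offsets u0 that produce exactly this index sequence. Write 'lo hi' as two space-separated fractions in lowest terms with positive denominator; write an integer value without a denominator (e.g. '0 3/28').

1/27 2/27

C = [7/27, 8/27, 8/27, 17/27, 2/3, 2/3, 7/9, 25/27, 1]
j=0 picked index 0: u0 ∈ [0, 7/27)
j=1 picked index 0: u0 ∈ [-1/9, 4/27)
j=2 picked index 1: u0 ∈ [1/27, 2/27)
j=3 picked index 3: u0 ∈ [-1/27, 8/27)
j=4 picked index 3: u0 ∈ [-4/27, 5/27)
j=5 picked index 3: u0 ∈ [-7/27, 2/27)
j=6 picked index 6: u0 ∈ [0, 1/9)
j=7 picked index 7: u0 ∈ [0, 4/27)
j=8 picked index 8: u0 ∈ [1/27, 1/9)
intersection: [1/27, 2/27)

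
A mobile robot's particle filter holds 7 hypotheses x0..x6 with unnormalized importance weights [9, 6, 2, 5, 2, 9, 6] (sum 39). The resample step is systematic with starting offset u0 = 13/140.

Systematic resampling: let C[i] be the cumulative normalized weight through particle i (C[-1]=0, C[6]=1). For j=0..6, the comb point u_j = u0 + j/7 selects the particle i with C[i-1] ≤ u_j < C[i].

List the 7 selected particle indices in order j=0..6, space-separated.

C = [3/13, 5/13, 17/39, 22/39, 8/13, 11/13, 1]
j=0: u_0=13/140 ∈ [0, 3/13) → index 0
j=1: u_1=33/140 ∈ [3/13, 5/13) → index 1
j=2: u_2=53/140 ∈ [3/13, 5/13) → index 1
j=3: u_3=73/140 ∈ [17/39, 22/39) → index 3
j=4: u_4=93/140 ∈ [8/13, 11/13) → index 5
j=5: u_5=113/140 ∈ [8/13, 11/13) → index 5
j=6: u_6=19/20 ∈ [11/13, 1) → index 6

0 1 1 3 5 5 6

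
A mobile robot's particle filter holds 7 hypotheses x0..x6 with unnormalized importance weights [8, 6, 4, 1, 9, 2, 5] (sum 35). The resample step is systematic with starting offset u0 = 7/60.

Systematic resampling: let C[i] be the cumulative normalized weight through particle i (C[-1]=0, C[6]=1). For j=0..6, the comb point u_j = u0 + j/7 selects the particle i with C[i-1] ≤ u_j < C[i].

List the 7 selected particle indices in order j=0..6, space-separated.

C = [8/35, 2/5, 18/35, 19/35, 4/5, 6/7, 1]
j=0: u_0=7/60 ∈ [0, 8/35) → index 0
j=1: u_1=109/420 ∈ [8/35, 2/5) → index 1
j=2: u_2=169/420 ∈ [2/5, 18/35) → index 2
j=3: u_3=229/420 ∈ [19/35, 4/5) → index 4
j=4: u_4=289/420 ∈ [19/35, 4/5) → index 4
j=5: u_5=349/420 ∈ [4/5, 6/7) → index 5
j=6: u_6=409/420 ∈ [6/7, 1) → index 6

0 1 2 4 4 5 6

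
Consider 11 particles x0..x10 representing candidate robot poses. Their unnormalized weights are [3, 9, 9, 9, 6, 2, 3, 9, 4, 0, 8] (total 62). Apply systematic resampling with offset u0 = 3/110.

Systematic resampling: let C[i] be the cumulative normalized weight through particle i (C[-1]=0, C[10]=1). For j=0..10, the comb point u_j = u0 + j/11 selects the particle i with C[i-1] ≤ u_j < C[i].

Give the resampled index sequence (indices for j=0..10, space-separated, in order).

C = [3/62, 6/31, 21/62, 15/31, 18/31, 19/31, 41/62, 25/31, 27/31, 27/31, 1]
j=0: u_0=3/110 ∈ [0, 3/62) → index 0
j=1: u_1=13/110 ∈ [3/62, 6/31) → index 1
j=2: u_2=23/110 ∈ [6/31, 21/62) → index 2
j=3: u_3=3/10 ∈ [6/31, 21/62) → index 2
j=4: u_4=43/110 ∈ [21/62, 15/31) → index 3
j=5: u_5=53/110 ∈ [21/62, 15/31) → index 3
j=6: u_6=63/110 ∈ [15/31, 18/31) → index 4
j=7: u_7=73/110 ∈ [41/62, 25/31) → index 7
j=8: u_8=83/110 ∈ [41/62, 25/31) → index 7
j=9: u_9=93/110 ∈ [25/31, 27/31) → index 8
j=10: u_10=103/110 ∈ [27/31, 1) → index 10

0 1 2 2 3 3 4 7 7 8 10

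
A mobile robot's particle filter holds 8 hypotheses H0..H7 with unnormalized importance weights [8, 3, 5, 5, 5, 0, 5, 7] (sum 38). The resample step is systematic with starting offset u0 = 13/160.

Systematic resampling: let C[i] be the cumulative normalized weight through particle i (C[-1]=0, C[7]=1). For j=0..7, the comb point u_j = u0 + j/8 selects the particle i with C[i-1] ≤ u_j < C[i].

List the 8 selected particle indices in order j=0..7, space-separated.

C = [4/19, 11/38, 8/19, 21/38, 13/19, 13/19, 31/38, 1]
j=0: u_0=13/160 ∈ [0, 4/19) → index 0
j=1: u_1=33/160 ∈ [0, 4/19) → index 0
j=2: u_2=53/160 ∈ [11/38, 8/19) → index 2
j=3: u_3=73/160 ∈ [8/19, 21/38) → index 3
j=4: u_4=93/160 ∈ [21/38, 13/19) → index 4
j=5: u_5=113/160 ∈ [13/19, 31/38) → index 6
j=6: u_6=133/160 ∈ [31/38, 1) → index 7
j=7: u_7=153/160 ∈ [31/38, 1) → index 7

0 0 2 3 4 6 7 7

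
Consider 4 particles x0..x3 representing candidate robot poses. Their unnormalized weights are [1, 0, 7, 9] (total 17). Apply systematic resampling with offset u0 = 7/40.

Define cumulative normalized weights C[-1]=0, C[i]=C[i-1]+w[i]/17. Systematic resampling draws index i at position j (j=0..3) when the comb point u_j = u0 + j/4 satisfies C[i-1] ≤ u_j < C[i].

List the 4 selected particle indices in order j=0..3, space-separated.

2 2 3 3

C = [1/17, 1/17, 8/17, 1]
j=0: u_0=7/40 ∈ [1/17, 8/17) → index 2
j=1: u_1=17/40 ∈ [1/17, 8/17) → index 2
j=2: u_2=27/40 ∈ [8/17, 1) → index 3
j=3: u_3=37/40 ∈ [8/17, 1) → index 3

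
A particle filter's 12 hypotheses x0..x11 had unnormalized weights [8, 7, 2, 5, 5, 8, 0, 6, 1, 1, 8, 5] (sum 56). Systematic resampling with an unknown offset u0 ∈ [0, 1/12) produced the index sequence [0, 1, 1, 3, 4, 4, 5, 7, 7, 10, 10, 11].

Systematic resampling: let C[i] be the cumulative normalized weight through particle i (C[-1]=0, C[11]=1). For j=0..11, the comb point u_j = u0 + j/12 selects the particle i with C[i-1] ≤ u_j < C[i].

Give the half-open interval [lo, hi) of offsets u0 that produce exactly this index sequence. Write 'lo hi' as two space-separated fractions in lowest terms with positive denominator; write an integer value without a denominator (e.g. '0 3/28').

5/84 11/168

C = [1/7, 15/56, 17/56, 11/28, 27/56, 5/8, 5/8, 41/56, 3/4, 43/56, 51/56, 1]
j=0 picked index 0: u0 ∈ [0, 1/7)
j=1 picked index 1: u0 ∈ [5/84, 31/168)
j=2 picked index 1: u0 ∈ [-1/42, 17/168)
j=3 picked index 3: u0 ∈ [3/56, 1/7)
j=4 picked index 4: u0 ∈ [5/84, 25/168)
j=5 picked index 4: u0 ∈ [-1/42, 11/168)
j=6 picked index 5: u0 ∈ [-1/56, 1/8)
j=7 picked index 7: u0 ∈ [1/24, 25/168)
j=8 picked index 7: u0 ∈ [-1/24, 11/168)
j=9 picked index 10: u0 ∈ [1/56, 9/56)
j=10 picked index 10: u0 ∈ [-11/168, 13/168)
j=11 picked index 11: u0 ∈ [-1/168, 1/12)
intersection: [5/84, 11/168)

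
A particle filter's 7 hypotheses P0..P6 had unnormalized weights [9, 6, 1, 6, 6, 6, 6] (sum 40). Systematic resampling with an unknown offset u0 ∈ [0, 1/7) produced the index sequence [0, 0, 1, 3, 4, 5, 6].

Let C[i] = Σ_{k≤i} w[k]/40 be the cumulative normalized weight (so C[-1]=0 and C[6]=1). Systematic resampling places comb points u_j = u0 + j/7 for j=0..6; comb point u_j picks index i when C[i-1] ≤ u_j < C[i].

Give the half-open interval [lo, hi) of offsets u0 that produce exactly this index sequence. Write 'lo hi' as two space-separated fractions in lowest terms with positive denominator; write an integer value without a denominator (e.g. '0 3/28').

C = [9/40, 3/8, 2/5, 11/20, 7/10, 17/20, 1]
j=0 picked index 0: u0 ∈ [0, 9/40)
j=1 picked index 0: u0 ∈ [-1/7, 23/280)
j=2 picked index 1: u0 ∈ [-17/280, 5/56)
j=3 picked index 3: u0 ∈ [-1/35, 17/140)
j=4 picked index 4: u0 ∈ [-3/140, 9/70)
j=5 picked index 5: u0 ∈ [-1/70, 19/140)
j=6 picked index 6: u0 ∈ [-1/140, 1/7)
intersection: [0, 23/280)

0 23/280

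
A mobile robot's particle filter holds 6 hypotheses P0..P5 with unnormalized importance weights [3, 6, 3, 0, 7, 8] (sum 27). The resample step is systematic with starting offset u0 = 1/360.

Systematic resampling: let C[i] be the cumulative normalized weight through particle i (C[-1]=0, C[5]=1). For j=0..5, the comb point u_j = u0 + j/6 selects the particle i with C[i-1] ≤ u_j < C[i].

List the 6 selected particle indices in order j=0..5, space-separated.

C = [1/9, 1/3, 4/9, 4/9, 19/27, 1]
j=0: u_0=1/360 ∈ [0, 1/9) → index 0
j=1: u_1=61/360 ∈ [1/9, 1/3) → index 1
j=2: u_2=121/360 ∈ [1/3, 4/9) → index 2
j=3: u_3=181/360 ∈ [4/9, 19/27) → index 4
j=4: u_4=241/360 ∈ [4/9, 19/27) → index 4
j=5: u_5=301/360 ∈ [19/27, 1) → index 5

0 1 2 4 4 5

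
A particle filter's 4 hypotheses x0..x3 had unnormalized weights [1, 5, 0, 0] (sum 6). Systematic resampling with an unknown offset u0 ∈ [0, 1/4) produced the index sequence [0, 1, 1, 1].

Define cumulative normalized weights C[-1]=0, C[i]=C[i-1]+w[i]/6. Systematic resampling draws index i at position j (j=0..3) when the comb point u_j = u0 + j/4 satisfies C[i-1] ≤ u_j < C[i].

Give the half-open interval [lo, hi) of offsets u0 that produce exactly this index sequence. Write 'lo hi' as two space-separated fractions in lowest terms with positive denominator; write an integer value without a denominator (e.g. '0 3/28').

0 1/6

C = [1/6, 1, 1, 1]
j=0 picked index 0: u0 ∈ [0, 1/6)
j=1 picked index 1: u0 ∈ [-1/12, 3/4)
j=2 picked index 1: u0 ∈ [-1/3, 1/2)
j=3 picked index 1: u0 ∈ [-7/12, 1/4)
intersection: [0, 1/6)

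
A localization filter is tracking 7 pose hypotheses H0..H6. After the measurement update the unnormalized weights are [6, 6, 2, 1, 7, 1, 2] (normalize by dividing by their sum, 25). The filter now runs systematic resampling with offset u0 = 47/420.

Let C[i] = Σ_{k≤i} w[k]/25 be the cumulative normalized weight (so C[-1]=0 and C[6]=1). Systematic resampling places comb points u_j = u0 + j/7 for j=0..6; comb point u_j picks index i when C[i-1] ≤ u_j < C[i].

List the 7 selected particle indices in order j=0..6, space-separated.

C = [6/25, 12/25, 14/25, 3/5, 22/25, 23/25, 1]
j=0: u_0=47/420 ∈ [0, 6/25) → index 0
j=1: u_1=107/420 ∈ [6/25, 12/25) → index 1
j=2: u_2=167/420 ∈ [6/25, 12/25) → index 1
j=3: u_3=227/420 ∈ [12/25, 14/25) → index 2
j=4: u_4=41/60 ∈ [3/5, 22/25) → index 4
j=5: u_5=347/420 ∈ [3/5, 22/25) → index 4
j=6: u_6=407/420 ∈ [23/25, 1) → index 6

0 1 1 2 4 4 6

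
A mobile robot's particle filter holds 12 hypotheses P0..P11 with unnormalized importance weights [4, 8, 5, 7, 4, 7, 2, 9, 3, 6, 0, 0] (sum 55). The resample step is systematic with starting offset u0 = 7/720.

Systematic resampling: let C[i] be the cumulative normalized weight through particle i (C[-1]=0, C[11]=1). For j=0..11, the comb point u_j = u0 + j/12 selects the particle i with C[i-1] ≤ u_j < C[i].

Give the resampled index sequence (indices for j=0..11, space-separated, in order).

C = [4/55, 12/55, 17/55, 24/55, 28/55, 7/11, 37/55, 46/55, 49/55, 1, 1, 1]
j=0: u_0=7/720 ∈ [0, 4/55) → index 0
j=1: u_1=67/720 ∈ [4/55, 12/55) → index 1
j=2: u_2=127/720 ∈ [4/55, 12/55) → index 1
j=3: u_3=187/720 ∈ [12/55, 17/55) → index 2
j=4: u_4=247/720 ∈ [17/55, 24/55) → index 3
j=5: u_5=307/720 ∈ [17/55, 24/55) → index 3
j=6: u_6=367/720 ∈ [28/55, 7/11) → index 5
j=7: u_7=427/720 ∈ [28/55, 7/11) → index 5
j=8: u_8=487/720 ∈ [37/55, 46/55) → index 7
j=9: u_9=547/720 ∈ [37/55, 46/55) → index 7
j=10: u_10=607/720 ∈ [46/55, 49/55) → index 8
j=11: u_11=667/720 ∈ [49/55, 1) → index 9

0 1 1 2 3 3 5 5 7 7 8 9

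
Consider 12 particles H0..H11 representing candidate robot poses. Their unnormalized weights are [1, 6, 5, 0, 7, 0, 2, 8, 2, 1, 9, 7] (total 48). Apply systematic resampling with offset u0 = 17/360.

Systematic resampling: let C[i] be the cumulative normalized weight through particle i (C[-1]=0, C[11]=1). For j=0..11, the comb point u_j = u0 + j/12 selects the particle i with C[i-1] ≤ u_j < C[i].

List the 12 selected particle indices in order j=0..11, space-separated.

1 1 2 4 4 7 7 8 10 10 11 11

C = [1/48, 7/48, 1/4, 1/4, 19/48, 19/48, 7/16, 29/48, 31/48, 2/3, 41/48, 1]
j=0: u_0=17/360 ∈ [1/48, 7/48) → index 1
j=1: u_1=47/360 ∈ [1/48, 7/48) → index 1
j=2: u_2=77/360 ∈ [7/48, 1/4) → index 2
j=3: u_3=107/360 ∈ [1/4, 19/48) → index 4
j=4: u_4=137/360 ∈ [1/4, 19/48) → index 4
j=5: u_5=167/360 ∈ [7/16, 29/48) → index 7
j=6: u_6=197/360 ∈ [7/16, 29/48) → index 7
j=7: u_7=227/360 ∈ [29/48, 31/48) → index 8
j=8: u_8=257/360 ∈ [2/3, 41/48) → index 10
j=9: u_9=287/360 ∈ [2/3, 41/48) → index 10
j=10: u_10=317/360 ∈ [41/48, 1) → index 11
j=11: u_11=347/360 ∈ [41/48, 1) → index 11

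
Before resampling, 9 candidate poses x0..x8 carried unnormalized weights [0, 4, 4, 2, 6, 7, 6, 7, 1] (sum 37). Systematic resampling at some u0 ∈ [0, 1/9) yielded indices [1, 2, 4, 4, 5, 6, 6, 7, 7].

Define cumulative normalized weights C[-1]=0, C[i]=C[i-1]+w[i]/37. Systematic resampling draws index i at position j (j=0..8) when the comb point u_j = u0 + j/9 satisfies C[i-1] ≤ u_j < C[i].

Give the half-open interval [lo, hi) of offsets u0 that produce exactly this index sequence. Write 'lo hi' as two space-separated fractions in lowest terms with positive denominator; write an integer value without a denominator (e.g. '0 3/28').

C = [0, 4/37, 8/37, 10/37, 16/37, 23/37, 29/37, 36/37, 1]
j=0 picked index 1: u0 ∈ [0, 4/37)
j=1 picked index 2: u0 ∈ [-1/333, 35/333)
j=2 picked index 4: u0 ∈ [16/333, 70/333)
j=3 picked index 4: u0 ∈ [-7/111, 11/111)
j=4 picked index 5: u0 ∈ [-4/333, 59/333)
j=5 picked index 6: u0 ∈ [22/333, 76/333)
j=6 picked index 6: u0 ∈ [-5/111, 13/111)
j=7 picked index 7: u0 ∈ [2/333, 65/333)
j=8 picked index 7: u0 ∈ [-35/333, 28/333)
intersection: [22/333, 28/333)

22/333 28/333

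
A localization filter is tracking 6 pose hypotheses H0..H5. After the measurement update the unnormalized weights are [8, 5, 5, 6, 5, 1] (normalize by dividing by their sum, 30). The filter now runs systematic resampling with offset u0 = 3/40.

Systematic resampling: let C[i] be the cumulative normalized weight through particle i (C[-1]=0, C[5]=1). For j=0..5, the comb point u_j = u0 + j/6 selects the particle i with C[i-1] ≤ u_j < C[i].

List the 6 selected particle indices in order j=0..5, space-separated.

0 0 1 2 3 4

C = [4/15, 13/30, 3/5, 4/5, 29/30, 1]
j=0: u_0=3/40 ∈ [0, 4/15) → index 0
j=1: u_1=29/120 ∈ [0, 4/15) → index 0
j=2: u_2=49/120 ∈ [4/15, 13/30) → index 1
j=3: u_3=23/40 ∈ [13/30, 3/5) → index 2
j=4: u_4=89/120 ∈ [3/5, 4/5) → index 3
j=5: u_5=109/120 ∈ [4/5, 29/30) → index 4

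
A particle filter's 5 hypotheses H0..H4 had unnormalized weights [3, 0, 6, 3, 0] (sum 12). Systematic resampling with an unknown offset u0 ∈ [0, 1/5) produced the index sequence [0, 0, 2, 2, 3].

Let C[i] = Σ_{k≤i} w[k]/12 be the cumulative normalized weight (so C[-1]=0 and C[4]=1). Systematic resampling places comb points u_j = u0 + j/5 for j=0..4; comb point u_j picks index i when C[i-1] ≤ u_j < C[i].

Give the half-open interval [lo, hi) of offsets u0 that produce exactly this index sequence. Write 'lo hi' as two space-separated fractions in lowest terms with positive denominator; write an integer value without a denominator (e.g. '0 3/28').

C = [1/4, 1/4, 3/4, 1, 1]
j=0 picked index 0: u0 ∈ [0, 1/4)
j=1 picked index 0: u0 ∈ [-1/5, 1/20)
j=2 picked index 2: u0 ∈ [-3/20, 7/20)
j=3 picked index 2: u0 ∈ [-7/20, 3/20)
j=4 picked index 3: u0 ∈ [-1/20, 1/5)
intersection: [0, 1/20)

0 1/20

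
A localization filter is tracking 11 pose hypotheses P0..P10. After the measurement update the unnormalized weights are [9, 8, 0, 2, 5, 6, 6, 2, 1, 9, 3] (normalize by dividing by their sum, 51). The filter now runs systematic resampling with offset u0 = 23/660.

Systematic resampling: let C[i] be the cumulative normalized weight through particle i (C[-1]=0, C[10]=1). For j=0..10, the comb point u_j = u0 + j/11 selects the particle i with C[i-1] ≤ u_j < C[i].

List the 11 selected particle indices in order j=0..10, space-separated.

C = [3/17, 1/3, 1/3, 19/51, 8/17, 10/17, 12/17, 38/51, 13/17, 16/17, 1]
j=0: u_0=23/660 ∈ [0, 3/17) → index 0
j=1: u_1=83/660 ∈ [0, 3/17) → index 0
j=2: u_2=13/60 ∈ [3/17, 1/3) → index 1
j=3: u_3=203/660 ∈ [3/17, 1/3) → index 1
j=4: u_4=263/660 ∈ [19/51, 8/17) → index 4
j=5: u_5=323/660 ∈ [8/17, 10/17) → index 5
j=6: u_6=383/660 ∈ [8/17, 10/17) → index 5
j=7: u_7=443/660 ∈ [10/17, 12/17) → index 6
j=8: u_8=503/660 ∈ [38/51, 13/17) → index 8
j=9: u_9=563/660 ∈ [13/17, 16/17) → index 9
j=10: u_10=623/660 ∈ [16/17, 1) → index 10

0 0 1 1 4 5 5 6 8 9 10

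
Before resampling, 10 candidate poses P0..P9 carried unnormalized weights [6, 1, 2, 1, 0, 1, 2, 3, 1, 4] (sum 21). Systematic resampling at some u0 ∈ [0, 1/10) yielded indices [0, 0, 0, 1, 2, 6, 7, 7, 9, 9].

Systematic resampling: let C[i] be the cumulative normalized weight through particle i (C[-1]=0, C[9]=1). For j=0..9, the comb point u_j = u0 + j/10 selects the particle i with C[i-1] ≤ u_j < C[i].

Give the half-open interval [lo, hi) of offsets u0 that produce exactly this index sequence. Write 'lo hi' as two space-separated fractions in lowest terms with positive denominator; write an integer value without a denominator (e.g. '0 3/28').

C = [2/7, 1/3, 3/7, 10/21, 10/21, 11/21, 13/21, 16/21, 17/21, 1]
j=0 picked index 0: u0 ∈ [0, 2/7)
j=1 picked index 0: u0 ∈ [-1/10, 13/70)
j=2 picked index 0: u0 ∈ [-1/5, 3/35)
j=3 picked index 1: u0 ∈ [-1/70, 1/30)
j=4 picked index 2: u0 ∈ [-1/15, 1/35)
j=5 picked index 6: u0 ∈ [1/42, 5/42)
j=6 picked index 7: u0 ∈ [2/105, 17/105)
j=7 picked index 7: u0 ∈ [-17/210, 13/210)
j=8 picked index 9: u0 ∈ [1/105, 1/5)
j=9 picked index 9: u0 ∈ [-19/210, 1/10)
intersection: [1/42, 1/35)

1/42 1/35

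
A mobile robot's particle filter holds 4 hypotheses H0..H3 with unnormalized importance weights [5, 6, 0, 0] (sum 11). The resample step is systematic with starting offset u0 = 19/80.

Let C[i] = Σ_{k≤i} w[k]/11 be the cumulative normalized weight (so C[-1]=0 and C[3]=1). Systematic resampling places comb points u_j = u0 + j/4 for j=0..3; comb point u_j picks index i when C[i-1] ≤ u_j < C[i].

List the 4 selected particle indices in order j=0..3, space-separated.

C = [5/11, 1, 1, 1]
j=0: u_0=19/80 ∈ [0, 5/11) → index 0
j=1: u_1=39/80 ∈ [5/11, 1) → index 1
j=2: u_2=59/80 ∈ [5/11, 1) → index 1
j=3: u_3=79/80 ∈ [5/11, 1) → index 1

0 1 1 1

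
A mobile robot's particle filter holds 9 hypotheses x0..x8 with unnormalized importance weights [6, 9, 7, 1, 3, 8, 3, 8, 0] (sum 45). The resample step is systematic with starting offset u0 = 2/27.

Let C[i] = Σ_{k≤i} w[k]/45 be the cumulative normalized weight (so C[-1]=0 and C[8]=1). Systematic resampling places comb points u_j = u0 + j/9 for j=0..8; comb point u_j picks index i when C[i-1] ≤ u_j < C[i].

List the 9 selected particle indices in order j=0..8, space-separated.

0 1 1 2 4 5 5 7 7

C = [2/15, 1/3, 22/45, 23/45, 26/45, 34/45, 37/45, 1, 1]
j=0: u_0=2/27 ∈ [0, 2/15) → index 0
j=1: u_1=5/27 ∈ [2/15, 1/3) → index 1
j=2: u_2=8/27 ∈ [2/15, 1/3) → index 1
j=3: u_3=11/27 ∈ [1/3, 22/45) → index 2
j=4: u_4=14/27 ∈ [23/45, 26/45) → index 4
j=5: u_5=17/27 ∈ [26/45, 34/45) → index 5
j=6: u_6=20/27 ∈ [26/45, 34/45) → index 5
j=7: u_7=23/27 ∈ [37/45, 1) → index 7
j=8: u_8=26/27 ∈ [37/45, 1) → index 7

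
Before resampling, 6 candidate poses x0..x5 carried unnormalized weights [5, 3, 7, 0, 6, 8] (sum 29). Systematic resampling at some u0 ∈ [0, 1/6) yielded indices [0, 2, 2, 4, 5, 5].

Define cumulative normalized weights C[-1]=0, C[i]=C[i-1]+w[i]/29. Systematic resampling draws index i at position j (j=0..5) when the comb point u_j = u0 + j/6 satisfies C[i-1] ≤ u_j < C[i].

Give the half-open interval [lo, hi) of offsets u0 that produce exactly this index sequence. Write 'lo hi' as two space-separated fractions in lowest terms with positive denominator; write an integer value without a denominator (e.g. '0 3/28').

C = [5/29, 8/29, 15/29, 15/29, 21/29, 1]
j=0 picked index 0: u0 ∈ [0, 5/29)
j=1 picked index 2: u0 ∈ [19/174, 61/174)
j=2 picked index 2: u0 ∈ [-5/87, 16/87)
j=3 picked index 4: u0 ∈ [1/58, 13/58)
j=4 picked index 5: u0 ∈ [5/87, 1/3)
j=5 picked index 5: u0 ∈ [-19/174, 1/6)
intersection: [19/174, 1/6)

19/174 1/6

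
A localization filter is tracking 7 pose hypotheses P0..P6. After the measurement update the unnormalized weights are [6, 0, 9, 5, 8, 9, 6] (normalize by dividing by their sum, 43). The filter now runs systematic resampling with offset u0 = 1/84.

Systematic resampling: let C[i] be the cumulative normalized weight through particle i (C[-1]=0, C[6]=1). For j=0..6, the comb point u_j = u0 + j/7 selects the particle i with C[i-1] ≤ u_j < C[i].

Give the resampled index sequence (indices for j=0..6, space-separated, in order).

C = [6/43, 6/43, 15/43, 20/43, 28/43, 37/43, 1]
j=0: u_0=1/84 ∈ [0, 6/43) → index 0
j=1: u_1=13/84 ∈ [6/43, 15/43) → index 2
j=2: u_2=25/84 ∈ [6/43, 15/43) → index 2
j=3: u_3=37/84 ∈ [15/43, 20/43) → index 3
j=4: u_4=7/12 ∈ [20/43, 28/43) → index 4
j=5: u_5=61/84 ∈ [28/43, 37/43) → index 5
j=6: u_6=73/84 ∈ [37/43, 1) → index 6

0 2 2 3 4 5 6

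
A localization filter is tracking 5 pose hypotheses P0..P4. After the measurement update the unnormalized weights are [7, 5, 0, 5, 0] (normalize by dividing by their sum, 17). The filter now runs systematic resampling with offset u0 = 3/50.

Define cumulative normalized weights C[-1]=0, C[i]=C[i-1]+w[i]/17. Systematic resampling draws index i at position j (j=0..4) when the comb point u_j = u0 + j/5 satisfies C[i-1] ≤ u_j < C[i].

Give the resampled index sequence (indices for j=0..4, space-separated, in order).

C = [7/17, 12/17, 12/17, 1, 1]
j=0: u_0=3/50 ∈ [0, 7/17) → index 0
j=1: u_1=13/50 ∈ [0, 7/17) → index 0
j=2: u_2=23/50 ∈ [7/17, 12/17) → index 1
j=3: u_3=33/50 ∈ [7/17, 12/17) → index 1
j=4: u_4=43/50 ∈ [12/17, 1) → index 3

0 0 1 1 3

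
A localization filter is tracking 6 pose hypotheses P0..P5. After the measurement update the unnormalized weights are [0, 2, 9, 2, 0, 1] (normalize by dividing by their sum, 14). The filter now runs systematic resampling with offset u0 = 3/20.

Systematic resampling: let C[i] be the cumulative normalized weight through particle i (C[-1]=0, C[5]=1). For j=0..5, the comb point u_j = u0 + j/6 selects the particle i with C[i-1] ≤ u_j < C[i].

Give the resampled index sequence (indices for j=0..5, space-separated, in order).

2 2 2 2 3 5

C = [0, 1/7, 11/14, 13/14, 13/14, 1]
j=0: u_0=3/20 ∈ [1/7, 11/14) → index 2
j=1: u_1=19/60 ∈ [1/7, 11/14) → index 2
j=2: u_2=29/60 ∈ [1/7, 11/14) → index 2
j=3: u_3=13/20 ∈ [1/7, 11/14) → index 2
j=4: u_4=49/60 ∈ [11/14, 13/14) → index 3
j=5: u_5=59/60 ∈ [13/14, 1) → index 5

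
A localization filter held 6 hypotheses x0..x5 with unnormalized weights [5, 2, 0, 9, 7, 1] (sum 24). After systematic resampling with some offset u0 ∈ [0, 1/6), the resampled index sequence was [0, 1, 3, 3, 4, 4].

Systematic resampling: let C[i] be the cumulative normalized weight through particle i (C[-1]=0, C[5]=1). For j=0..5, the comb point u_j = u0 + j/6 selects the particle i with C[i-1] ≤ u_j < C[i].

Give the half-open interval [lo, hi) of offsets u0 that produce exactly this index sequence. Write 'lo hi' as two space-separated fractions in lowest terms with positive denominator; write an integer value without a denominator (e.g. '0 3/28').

C = [5/24, 7/24, 7/24, 2/3, 23/24, 1]
j=0 picked index 0: u0 ∈ [0, 5/24)
j=1 picked index 1: u0 ∈ [1/24, 1/8)
j=2 picked index 3: u0 ∈ [-1/24, 1/3)
j=3 picked index 3: u0 ∈ [-5/24, 1/6)
j=4 picked index 4: u0 ∈ [0, 7/24)
j=5 picked index 4: u0 ∈ [-1/6, 1/8)
intersection: [1/24, 1/8)

1/24 1/8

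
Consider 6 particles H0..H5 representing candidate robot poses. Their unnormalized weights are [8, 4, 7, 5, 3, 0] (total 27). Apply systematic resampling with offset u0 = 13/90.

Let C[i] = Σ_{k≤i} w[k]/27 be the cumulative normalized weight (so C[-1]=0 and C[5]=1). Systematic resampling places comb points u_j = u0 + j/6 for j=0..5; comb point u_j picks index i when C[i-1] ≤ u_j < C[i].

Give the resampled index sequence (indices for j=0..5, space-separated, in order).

0 1 2 2 3 4

C = [8/27, 4/9, 19/27, 8/9, 1, 1]
j=0: u_0=13/90 ∈ [0, 8/27) → index 0
j=1: u_1=14/45 ∈ [8/27, 4/9) → index 1
j=2: u_2=43/90 ∈ [4/9, 19/27) → index 2
j=3: u_3=29/45 ∈ [4/9, 19/27) → index 2
j=4: u_4=73/90 ∈ [19/27, 8/9) → index 3
j=5: u_5=44/45 ∈ [8/9, 1) → index 4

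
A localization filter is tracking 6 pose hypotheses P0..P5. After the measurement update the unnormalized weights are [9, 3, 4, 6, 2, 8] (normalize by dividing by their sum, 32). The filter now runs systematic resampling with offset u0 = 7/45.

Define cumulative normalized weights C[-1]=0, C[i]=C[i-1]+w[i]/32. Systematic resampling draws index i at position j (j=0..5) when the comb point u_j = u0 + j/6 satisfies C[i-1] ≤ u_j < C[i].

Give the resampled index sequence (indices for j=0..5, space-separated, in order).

0 1 2 3 5 5

C = [9/32, 3/8, 1/2, 11/16, 3/4, 1]
j=0: u_0=7/45 ∈ [0, 9/32) → index 0
j=1: u_1=29/90 ∈ [9/32, 3/8) → index 1
j=2: u_2=22/45 ∈ [3/8, 1/2) → index 2
j=3: u_3=59/90 ∈ [1/2, 11/16) → index 3
j=4: u_4=37/45 ∈ [3/4, 1) → index 5
j=5: u_5=89/90 ∈ [3/4, 1) → index 5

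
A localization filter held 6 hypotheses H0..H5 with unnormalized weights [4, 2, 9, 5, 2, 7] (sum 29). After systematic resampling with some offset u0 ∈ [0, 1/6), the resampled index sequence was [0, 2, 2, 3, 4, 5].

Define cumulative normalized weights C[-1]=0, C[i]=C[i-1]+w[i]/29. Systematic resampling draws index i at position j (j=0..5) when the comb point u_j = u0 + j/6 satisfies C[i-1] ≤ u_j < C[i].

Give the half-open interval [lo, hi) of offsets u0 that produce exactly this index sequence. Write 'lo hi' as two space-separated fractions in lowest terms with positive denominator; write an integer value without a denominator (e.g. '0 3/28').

C = [4/29, 6/29, 15/29, 20/29, 22/29, 1]
j=0 picked index 0: u0 ∈ [0, 4/29)
j=1 picked index 2: u0 ∈ [7/174, 61/174)
j=2 picked index 2: u0 ∈ [-11/87, 16/87)
j=3 picked index 3: u0 ∈ [1/58, 11/58)
j=4 picked index 4: u0 ∈ [2/87, 8/87)
j=5 picked index 5: u0 ∈ [-13/174, 1/6)
intersection: [7/174, 8/87)

7/174 8/87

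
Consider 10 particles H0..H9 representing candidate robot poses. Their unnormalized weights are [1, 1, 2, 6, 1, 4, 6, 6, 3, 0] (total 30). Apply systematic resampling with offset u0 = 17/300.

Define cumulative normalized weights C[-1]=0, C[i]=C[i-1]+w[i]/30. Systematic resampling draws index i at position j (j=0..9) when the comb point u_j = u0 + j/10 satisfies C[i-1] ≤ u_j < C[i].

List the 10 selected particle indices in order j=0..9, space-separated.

C = [1/30, 1/15, 2/15, 1/3, 11/30, 1/2, 7/10, 9/10, 1, 1]
j=0: u_0=17/300 ∈ [1/30, 1/15) → index 1
j=1: u_1=47/300 ∈ [2/15, 1/3) → index 3
j=2: u_2=77/300 ∈ [2/15, 1/3) → index 3
j=3: u_3=107/300 ∈ [1/3, 11/30) → index 4
j=4: u_4=137/300 ∈ [11/30, 1/2) → index 5
j=5: u_5=167/300 ∈ [1/2, 7/10) → index 6
j=6: u_6=197/300 ∈ [1/2, 7/10) → index 6
j=7: u_7=227/300 ∈ [7/10, 9/10) → index 7
j=8: u_8=257/300 ∈ [7/10, 9/10) → index 7
j=9: u_9=287/300 ∈ [9/10, 1) → index 8

1 3 3 4 5 6 6 7 7 8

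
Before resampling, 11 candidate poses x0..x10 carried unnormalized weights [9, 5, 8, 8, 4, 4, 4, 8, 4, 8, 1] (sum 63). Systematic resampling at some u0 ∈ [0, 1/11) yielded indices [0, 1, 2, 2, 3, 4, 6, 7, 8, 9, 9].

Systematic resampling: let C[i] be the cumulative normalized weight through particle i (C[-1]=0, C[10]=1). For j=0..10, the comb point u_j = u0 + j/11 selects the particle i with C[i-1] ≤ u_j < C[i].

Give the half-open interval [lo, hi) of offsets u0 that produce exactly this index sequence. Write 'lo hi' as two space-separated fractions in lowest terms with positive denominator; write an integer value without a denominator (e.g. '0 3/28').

46/693 52/693

C = [1/7, 2/9, 22/63, 10/21, 34/63, 38/63, 2/3, 50/63, 6/7, 62/63, 1]
j=0 picked index 0: u0 ∈ [0, 1/7)
j=1 picked index 1: u0 ∈ [4/77, 13/99)
j=2 picked index 2: u0 ∈ [4/99, 116/693)
j=3 picked index 2: u0 ∈ [-5/99, 53/693)
j=4 picked index 3: u0 ∈ [-10/693, 26/231)
j=5 picked index 4: u0 ∈ [5/231, 59/693)
j=6 picked index 6: u0 ∈ [40/693, 4/33)
j=7 picked index 7: u0 ∈ [1/33, 109/693)
j=8 picked index 8: u0 ∈ [46/693, 10/77)
j=9 picked index 9: u0 ∈ [3/77, 115/693)
j=10 picked index 9: u0 ∈ [-4/77, 52/693)
intersection: [46/693, 52/693)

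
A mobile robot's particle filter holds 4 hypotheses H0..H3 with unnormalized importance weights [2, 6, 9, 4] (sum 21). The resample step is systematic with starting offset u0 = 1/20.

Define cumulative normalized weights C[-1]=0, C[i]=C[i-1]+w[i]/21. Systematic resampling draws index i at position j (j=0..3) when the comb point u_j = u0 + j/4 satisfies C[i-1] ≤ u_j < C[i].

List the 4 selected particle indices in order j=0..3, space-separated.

C = [2/21, 8/21, 17/21, 1]
j=0: u_0=1/20 ∈ [0, 2/21) → index 0
j=1: u_1=3/10 ∈ [2/21, 8/21) → index 1
j=2: u_2=11/20 ∈ [8/21, 17/21) → index 2
j=3: u_3=4/5 ∈ [8/21, 17/21) → index 2

0 1 2 2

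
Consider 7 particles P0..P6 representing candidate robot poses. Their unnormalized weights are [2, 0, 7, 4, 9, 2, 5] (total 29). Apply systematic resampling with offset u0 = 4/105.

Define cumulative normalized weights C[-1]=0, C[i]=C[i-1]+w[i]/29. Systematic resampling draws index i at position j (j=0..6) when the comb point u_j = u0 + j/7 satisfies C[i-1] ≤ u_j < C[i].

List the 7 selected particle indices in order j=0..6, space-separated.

C = [2/29, 2/29, 9/29, 13/29, 22/29, 24/29, 1]
j=0: u_0=4/105 ∈ [0, 2/29) → index 0
j=1: u_1=19/105 ∈ [2/29, 9/29) → index 2
j=2: u_2=34/105 ∈ [9/29, 13/29) → index 3
j=3: u_3=7/15 ∈ [13/29, 22/29) → index 4
j=4: u_4=64/105 ∈ [13/29, 22/29) → index 4
j=5: u_5=79/105 ∈ [13/29, 22/29) → index 4
j=6: u_6=94/105 ∈ [24/29, 1) → index 6

0 2 3 4 4 4 6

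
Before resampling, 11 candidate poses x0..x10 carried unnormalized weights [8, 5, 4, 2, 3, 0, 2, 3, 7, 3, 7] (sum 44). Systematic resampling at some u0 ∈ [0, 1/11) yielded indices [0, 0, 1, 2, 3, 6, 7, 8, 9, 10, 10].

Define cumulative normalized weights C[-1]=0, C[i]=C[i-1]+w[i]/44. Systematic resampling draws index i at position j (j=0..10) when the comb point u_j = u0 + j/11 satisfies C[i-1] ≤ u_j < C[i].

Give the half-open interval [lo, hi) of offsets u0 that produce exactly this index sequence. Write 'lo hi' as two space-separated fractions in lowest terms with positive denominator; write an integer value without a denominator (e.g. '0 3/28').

C = [2/11, 13/44, 17/44, 19/44, 1/2, 1/2, 6/11, 27/44, 17/22, 37/44, 1]
j=0 picked index 0: u0 ∈ [0, 2/11)
j=1 picked index 0: u0 ∈ [-1/11, 1/11)
j=2 picked index 1: u0 ∈ [0, 5/44)
j=3 picked index 2: u0 ∈ [1/44, 5/44)
j=4 picked index 3: u0 ∈ [1/44, 3/44)
j=5 picked index 6: u0 ∈ [1/22, 1/11)
j=6 picked index 7: u0 ∈ [0, 3/44)
j=7 picked index 8: u0 ∈ [-1/44, 3/22)
j=8 picked index 9: u0 ∈ [1/22, 5/44)
j=9 picked index 10: u0 ∈ [1/44, 2/11)
j=10 picked index 10: u0 ∈ [-3/44, 1/11)
intersection: [1/22, 3/44)

1/22 3/44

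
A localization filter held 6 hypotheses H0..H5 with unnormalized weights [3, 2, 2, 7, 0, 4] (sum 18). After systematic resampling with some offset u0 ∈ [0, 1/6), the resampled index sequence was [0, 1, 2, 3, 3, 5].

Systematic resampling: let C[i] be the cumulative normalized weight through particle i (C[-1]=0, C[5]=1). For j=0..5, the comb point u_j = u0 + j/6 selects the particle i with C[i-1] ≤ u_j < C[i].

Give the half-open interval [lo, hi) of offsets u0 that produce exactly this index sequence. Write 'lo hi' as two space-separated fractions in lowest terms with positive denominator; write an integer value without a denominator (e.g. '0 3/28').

0 1/18

C = [1/6, 5/18, 7/18, 7/9, 7/9, 1]
j=0 picked index 0: u0 ∈ [0, 1/6)
j=1 picked index 1: u0 ∈ [0, 1/9)
j=2 picked index 2: u0 ∈ [-1/18, 1/18)
j=3 picked index 3: u0 ∈ [-1/9, 5/18)
j=4 picked index 3: u0 ∈ [-5/18, 1/9)
j=5 picked index 5: u0 ∈ [-1/18, 1/6)
intersection: [0, 1/18)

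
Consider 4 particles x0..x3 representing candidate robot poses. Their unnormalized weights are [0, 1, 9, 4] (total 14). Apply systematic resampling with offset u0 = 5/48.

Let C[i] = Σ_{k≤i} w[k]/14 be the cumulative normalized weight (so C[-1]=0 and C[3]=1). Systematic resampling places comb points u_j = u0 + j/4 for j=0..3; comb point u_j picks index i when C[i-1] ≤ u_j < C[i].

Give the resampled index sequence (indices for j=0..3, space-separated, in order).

2 2 2 3

C = [0, 1/14, 5/7, 1]
j=0: u_0=5/48 ∈ [1/14, 5/7) → index 2
j=1: u_1=17/48 ∈ [1/14, 5/7) → index 2
j=2: u_2=29/48 ∈ [1/14, 5/7) → index 2
j=3: u_3=41/48 ∈ [5/7, 1) → index 3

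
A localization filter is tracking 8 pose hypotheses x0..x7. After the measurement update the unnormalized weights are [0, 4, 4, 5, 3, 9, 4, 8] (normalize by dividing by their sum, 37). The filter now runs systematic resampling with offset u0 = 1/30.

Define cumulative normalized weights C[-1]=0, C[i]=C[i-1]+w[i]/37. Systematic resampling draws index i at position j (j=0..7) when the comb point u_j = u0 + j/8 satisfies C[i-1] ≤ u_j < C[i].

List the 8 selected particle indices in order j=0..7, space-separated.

C = [0, 4/37, 8/37, 13/37, 16/37, 25/37, 29/37, 1]
j=0: u_0=1/30 ∈ [0, 4/37) → index 1
j=1: u_1=19/120 ∈ [4/37, 8/37) → index 2
j=2: u_2=17/60 ∈ [8/37, 13/37) → index 3
j=3: u_3=49/120 ∈ [13/37, 16/37) → index 4
j=4: u_4=8/15 ∈ [16/37, 25/37) → index 5
j=5: u_5=79/120 ∈ [16/37, 25/37) → index 5
j=6: u_6=47/60 ∈ [25/37, 29/37) → index 6
j=7: u_7=109/120 ∈ [29/37, 1) → index 7

1 2 3 4 5 5 6 7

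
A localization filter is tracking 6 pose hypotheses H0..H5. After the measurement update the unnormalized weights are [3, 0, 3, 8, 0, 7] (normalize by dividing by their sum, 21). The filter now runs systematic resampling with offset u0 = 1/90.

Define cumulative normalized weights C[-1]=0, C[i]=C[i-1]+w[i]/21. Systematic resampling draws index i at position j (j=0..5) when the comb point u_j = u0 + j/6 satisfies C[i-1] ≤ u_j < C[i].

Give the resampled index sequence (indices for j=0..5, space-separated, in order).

C = [1/7, 1/7, 2/7, 2/3, 2/3, 1]
j=0: u_0=1/90 ∈ [0, 1/7) → index 0
j=1: u_1=8/45 ∈ [1/7, 2/7) → index 2
j=2: u_2=31/90 ∈ [2/7, 2/3) → index 3
j=3: u_3=23/45 ∈ [2/7, 2/3) → index 3
j=4: u_4=61/90 ∈ [2/3, 1) → index 5
j=5: u_5=38/45 ∈ [2/3, 1) → index 5

0 2 3 3 5 5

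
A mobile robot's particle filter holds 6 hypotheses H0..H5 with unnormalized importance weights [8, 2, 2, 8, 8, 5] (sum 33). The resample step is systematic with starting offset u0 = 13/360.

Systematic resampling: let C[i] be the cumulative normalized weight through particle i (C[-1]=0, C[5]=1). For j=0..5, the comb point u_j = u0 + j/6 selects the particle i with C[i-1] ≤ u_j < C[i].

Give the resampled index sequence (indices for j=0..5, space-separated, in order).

C = [8/33, 10/33, 4/11, 20/33, 28/33, 1]
j=0: u_0=13/360 ∈ [0, 8/33) → index 0
j=1: u_1=73/360 ∈ [0, 8/33) → index 0
j=2: u_2=133/360 ∈ [4/11, 20/33) → index 3
j=3: u_3=193/360 ∈ [4/11, 20/33) → index 3
j=4: u_4=253/360 ∈ [20/33, 28/33) → index 4
j=5: u_5=313/360 ∈ [28/33, 1) → index 5

0 0 3 3 4 5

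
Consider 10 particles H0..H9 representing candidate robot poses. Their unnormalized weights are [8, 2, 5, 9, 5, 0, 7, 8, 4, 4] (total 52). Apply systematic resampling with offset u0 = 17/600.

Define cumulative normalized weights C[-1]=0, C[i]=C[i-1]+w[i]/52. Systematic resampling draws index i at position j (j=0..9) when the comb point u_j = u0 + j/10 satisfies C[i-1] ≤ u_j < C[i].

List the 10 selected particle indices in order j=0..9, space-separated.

0 0 2 3 3 4 6 7 7 9

C = [2/13, 5/26, 15/52, 6/13, 29/52, 29/52, 9/13, 11/13, 12/13, 1]
j=0: u_0=17/600 ∈ [0, 2/13) → index 0
j=1: u_1=77/600 ∈ [0, 2/13) → index 0
j=2: u_2=137/600 ∈ [5/26, 15/52) → index 2
j=3: u_3=197/600 ∈ [15/52, 6/13) → index 3
j=4: u_4=257/600 ∈ [15/52, 6/13) → index 3
j=5: u_5=317/600 ∈ [6/13, 29/52) → index 4
j=6: u_6=377/600 ∈ [29/52, 9/13) → index 6
j=7: u_7=437/600 ∈ [9/13, 11/13) → index 7
j=8: u_8=497/600 ∈ [9/13, 11/13) → index 7
j=9: u_9=557/600 ∈ [12/13, 1) → index 9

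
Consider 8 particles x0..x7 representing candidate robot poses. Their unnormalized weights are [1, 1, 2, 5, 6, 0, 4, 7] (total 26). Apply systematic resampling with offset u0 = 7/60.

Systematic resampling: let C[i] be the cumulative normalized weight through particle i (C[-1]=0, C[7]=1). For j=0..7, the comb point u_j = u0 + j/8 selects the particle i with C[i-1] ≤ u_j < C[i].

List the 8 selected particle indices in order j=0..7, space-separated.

C = [1/26, 1/13, 2/13, 9/26, 15/26, 15/26, 19/26, 1]
j=0: u_0=7/60 ∈ [1/13, 2/13) → index 2
j=1: u_1=29/120 ∈ [2/13, 9/26) → index 3
j=2: u_2=11/30 ∈ [9/26, 15/26) → index 4
j=3: u_3=59/120 ∈ [9/26, 15/26) → index 4
j=4: u_4=37/60 ∈ [15/26, 19/26) → index 6
j=5: u_5=89/120 ∈ [19/26, 1) → index 7
j=6: u_6=13/15 ∈ [19/26, 1) → index 7
j=7: u_7=119/120 ∈ [19/26, 1) → index 7

2 3 4 4 6 7 7 7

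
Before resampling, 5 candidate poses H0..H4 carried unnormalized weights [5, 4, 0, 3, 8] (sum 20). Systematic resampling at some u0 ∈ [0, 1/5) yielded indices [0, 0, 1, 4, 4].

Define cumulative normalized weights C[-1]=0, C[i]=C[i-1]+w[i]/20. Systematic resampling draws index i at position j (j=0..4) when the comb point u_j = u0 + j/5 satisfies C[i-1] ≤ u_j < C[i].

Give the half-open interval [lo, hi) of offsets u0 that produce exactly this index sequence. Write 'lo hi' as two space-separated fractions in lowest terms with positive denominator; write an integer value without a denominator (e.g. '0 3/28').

0 1/20

C = [1/4, 9/20, 9/20, 3/5, 1]
j=0 picked index 0: u0 ∈ [0, 1/4)
j=1 picked index 0: u0 ∈ [-1/5, 1/20)
j=2 picked index 1: u0 ∈ [-3/20, 1/20)
j=3 picked index 4: u0 ∈ [0, 2/5)
j=4 picked index 4: u0 ∈ [-1/5, 1/5)
intersection: [0, 1/20)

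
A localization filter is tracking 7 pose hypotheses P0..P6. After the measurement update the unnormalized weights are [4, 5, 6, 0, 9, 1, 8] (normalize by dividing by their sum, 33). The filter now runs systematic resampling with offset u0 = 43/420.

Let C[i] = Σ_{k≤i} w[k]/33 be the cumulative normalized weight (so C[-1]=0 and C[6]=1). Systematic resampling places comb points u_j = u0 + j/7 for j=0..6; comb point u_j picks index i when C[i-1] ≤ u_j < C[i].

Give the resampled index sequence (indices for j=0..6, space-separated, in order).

C = [4/33, 3/11, 5/11, 5/11, 8/11, 25/33, 1]
j=0: u_0=43/420 ∈ [0, 4/33) → index 0
j=1: u_1=103/420 ∈ [4/33, 3/11) → index 1
j=2: u_2=163/420 ∈ [3/11, 5/11) → index 2
j=3: u_3=223/420 ∈ [5/11, 8/11) → index 4
j=4: u_4=283/420 ∈ [5/11, 8/11) → index 4
j=5: u_5=49/60 ∈ [25/33, 1) → index 6
j=6: u_6=403/420 ∈ [25/33, 1) → index 6

0 1 2 4 4 6 6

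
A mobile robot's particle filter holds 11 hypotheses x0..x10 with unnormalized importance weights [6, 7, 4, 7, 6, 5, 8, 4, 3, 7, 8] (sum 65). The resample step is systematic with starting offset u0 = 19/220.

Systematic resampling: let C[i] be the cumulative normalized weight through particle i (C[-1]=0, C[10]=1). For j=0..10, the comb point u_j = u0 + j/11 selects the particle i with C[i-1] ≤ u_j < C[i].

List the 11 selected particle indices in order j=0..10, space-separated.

0 1 3 3 4 6 6 7 9 10 10

C = [6/65, 1/5, 17/65, 24/65, 6/13, 7/13, 43/65, 47/65, 10/13, 57/65, 1]
j=0: u_0=19/220 ∈ [0, 6/65) → index 0
j=1: u_1=39/220 ∈ [6/65, 1/5) → index 1
j=2: u_2=59/220 ∈ [17/65, 24/65) → index 3
j=3: u_3=79/220 ∈ [17/65, 24/65) → index 3
j=4: u_4=9/20 ∈ [24/65, 6/13) → index 4
j=5: u_5=119/220 ∈ [7/13, 43/65) → index 6
j=6: u_6=139/220 ∈ [7/13, 43/65) → index 6
j=7: u_7=159/220 ∈ [43/65, 47/65) → index 7
j=8: u_8=179/220 ∈ [10/13, 57/65) → index 9
j=9: u_9=199/220 ∈ [57/65, 1) → index 10
j=10: u_10=219/220 ∈ [57/65, 1) → index 10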